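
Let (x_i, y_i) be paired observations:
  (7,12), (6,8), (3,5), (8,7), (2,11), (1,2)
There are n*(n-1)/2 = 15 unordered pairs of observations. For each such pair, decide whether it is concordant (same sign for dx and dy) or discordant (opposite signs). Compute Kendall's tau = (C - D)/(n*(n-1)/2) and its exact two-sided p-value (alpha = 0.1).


Step 1: Enumerate the 15 unordered pairs (i,j) with i<j and classify each by sign(x_j-x_i) * sign(y_j-y_i).
  (1,2):dx=-1,dy=-4->C; (1,3):dx=-4,dy=-7->C; (1,4):dx=+1,dy=-5->D; (1,5):dx=-5,dy=-1->C
  (1,6):dx=-6,dy=-10->C; (2,3):dx=-3,dy=-3->C; (2,4):dx=+2,dy=-1->D; (2,5):dx=-4,dy=+3->D
  (2,6):dx=-5,dy=-6->C; (3,4):dx=+5,dy=+2->C; (3,5):dx=-1,dy=+6->D; (3,6):dx=-2,dy=-3->C
  (4,5):dx=-6,dy=+4->D; (4,6):dx=-7,dy=-5->C; (5,6):dx=-1,dy=-9->C
Step 2: C = 10, D = 5, total pairs = 15.
Step 3: tau = (C - D)/(n(n-1)/2) = (10 - 5)/15 = 0.333333.
Step 4: Exact two-sided p-value (enumerate n! = 720 permutations of y under H0): p = 0.469444.
Step 5: alpha = 0.1. fail to reject H0.

tau_b = 0.3333 (C=10, D=5), p = 0.469444, fail to reject H0.


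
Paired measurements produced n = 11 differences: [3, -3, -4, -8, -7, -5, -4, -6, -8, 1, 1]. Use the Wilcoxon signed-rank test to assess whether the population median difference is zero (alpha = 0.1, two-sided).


Step 1: Drop any zero differences (none here) and take |d_i|.
|d| = [3, 3, 4, 8, 7, 5, 4, 6, 8, 1, 1]
Step 2: Midrank |d_i| (ties get averaged ranks).
ranks: |3|->3.5, |3|->3.5, |4|->5.5, |8|->10.5, |7|->9, |5|->7, |4|->5.5, |6|->8, |8|->10.5, |1|->1.5, |1|->1.5
Step 3: Attach original signs; sum ranks with positive sign and with negative sign.
W+ = 3.5 + 1.5 + 1.5 = 6.5
W- = 3.5 + 5.5 + 10.5 + 9 + 7 + 5.5 + 8 + 10.5 = 59.5
(Check: W+ + W- = 66 should equal n(n+1)/2 = 66.)
Step 4: Test statistic W = min(W+, W-) = 6.5.
Step 5: Ties in |d|, so use the tie-corrected normal approximation.
        E[W] = n(n+1)/4 = 11*12/4 = 33.
        Tie groups: |d|=1 (t=2), |d|=3 (t=2), |d|=4 (t=2), |d|=8 (t=2); sum(t^3 - t) = 24.
        Var[W] = n(n+1)(2n+1)/24 - sum(t^3-t)/48 = 3036/24 - 24/48 = 126.
        z = (W - E[W]) / sqrt(Var[W]) = (6.5 - 33) / 11.2250 = -2.3608.
        Two-sided p = 2*Phi(z) = 0.018235.
Step 6: alpha = 0.1. reject H0.

W+ = 6.5, W- = 59.5, W = min = 6.5, p = 0.018235, reject H0.


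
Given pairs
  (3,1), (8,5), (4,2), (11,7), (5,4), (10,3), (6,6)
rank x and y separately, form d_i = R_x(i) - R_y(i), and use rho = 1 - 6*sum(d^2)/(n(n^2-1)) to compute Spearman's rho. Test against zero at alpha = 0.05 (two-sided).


Step 1: Rank x and y separately (midranks; no ties here).
rank(x): 3->1, 8->5, 4->2, 11->7, 5->3, 10->6, 6->4
rank(y): 1->1, 5->5, 2->2, 7->7, 4->4, 3->3, 6->6
Step 2: d_i = R_x(i) - R_y(i); compute d_i^2.
  (1-1)^2=0, (5-5)^2=0, (2-2)^2=0, (7-7)^2=0, (3-4)^2=1, (6-3)^2=9, (4-6)^2=4
sum(d^2) = 14.
Step 3: rho = 1 - 6*14 / (7*(7^2 - 1)) = 1 - 84/336 = 0.750000.
Step 4: Under H0, t = rho * sqrt((n-2)/(1-rho^2)) = 2.5355 ~ t(5).
Step 5: Two-sided p-value from the t-distribution with 5 df = 0.052181.
Step 6: alpha = 0.05. fail to reject H0.

rho = 0.7500, p = 0.052181, fail to reject H0 at alpha = 0.05.


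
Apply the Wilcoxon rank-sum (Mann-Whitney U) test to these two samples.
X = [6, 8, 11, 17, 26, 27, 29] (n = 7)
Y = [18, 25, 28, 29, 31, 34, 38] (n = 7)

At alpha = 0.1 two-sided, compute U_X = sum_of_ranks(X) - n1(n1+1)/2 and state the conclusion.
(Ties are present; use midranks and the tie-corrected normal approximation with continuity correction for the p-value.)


Step 1: Combine and sort all 14 observations; assign midranks.
sorted (value, group): (6,X), (8,X), (11,X), (17,X), (18,Y), (25,Y), (26,X), (27,X), (28,Y), (29,X), (29,Y), (31,Y), (34,Y), (38,Y)
ranks: 6->1, 8->2, 11->3, 17->4, 18->5, 25->6, 26->7, 27->8, 28->9, 29->10.5, 29->10.5, 31->12, 34->13, 38->14
Step 2: Rank sum for X: R1 = 1 + 2 + 3 + 4 + 7 + 8 + 10.5 = 35.5.
Step 3: U_X = R1 - n1(n1+1)/2 = 35.5 - 7*8/2 = 35.5 - 28 = 7.5.
       U_Y = n1*n2 - U_X = 49 - 7.5 = 41.5.
Step 4: Ties are present, so use the tie-corrected normal approximation (with continuity correction) for the p-value.
Step 5: p-value = 0.034806; compare to alpha = 0.1. reject H0.

U_X = 7.5, p = 0.034806, reject H0 at alpha = 0.1.


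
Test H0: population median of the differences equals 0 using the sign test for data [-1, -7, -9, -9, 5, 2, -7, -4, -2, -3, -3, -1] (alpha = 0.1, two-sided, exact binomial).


Step 1: Discard zero differences. Original n = 12; n_eff = number of nonzero differences = 12.
Nonzero differences (with sign): -1, -7, -9, -9, +5, +2, -7, -4, -2, -3, -3, -1
Step 2: Count signs: positive = 2, negative = 10.
Step 3: Under H0: P(positive) = 0.5, so the number of positives S ~ Bin(12, 0.5).
Step 4: Two-sided exact p-value = sum of Bin(12,0.5) probabilities at or below the observed probability = 0.038574.
Step 5: alpha = 0.1. reject H0.

n_eff = 12, pos = 2, neg = 10, p = 0.038574, reject H0.


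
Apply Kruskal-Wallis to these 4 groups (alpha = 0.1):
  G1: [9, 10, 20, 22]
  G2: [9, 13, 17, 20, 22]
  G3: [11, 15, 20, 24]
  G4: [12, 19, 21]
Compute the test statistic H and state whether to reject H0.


Step 1: Combine all N = 16 observations and assign midranks.
sorted (value, group, rank): (9,G1,1.5), (9,G2,1.5), (10,G1,3), (11,G3,4), (12,G4,5), (13,G2,6), (15,G3,7), (17,G2,8), (19,G4,9), (20,G1,11), (20,G2,11), (20,G3,11), (21,G4,13), (22,G1,14.5), (22,G2,14.5), (24,G3,16)
Step 2: Sum ranks within each group.
R_1 = 30 (n_1 = 4)
R_2 = 41 (n_2 = 5)
R_3 = 38 (n_3 = 4)
R_4 = 27 (n_4 = 3)
Step 3: H = 12/(N(N+1)) * sum(R_i^2/n_i) - 3(N+1)
     = 12/(16*17) * (30^2/4 + 41^2/5 + 38^2/4 + 27^2/3) - 3*17
     = 0.044118 * 1165.2 - 51
     = 0.405882.
Step 4: Ties present; correction factor C = 1 - 36/(16^3 - 16) = 0.991176. Corrected H = 0.405882 / 0.991176 = 0.409496.
Step 5: Under H0, H ~ chi^2(3); p-value = 0.938274.
Step 6: alpha = 0.1. fail to reject H0.

H = 0.4095, df = 3, p = 0.938274, fail to reject H0.


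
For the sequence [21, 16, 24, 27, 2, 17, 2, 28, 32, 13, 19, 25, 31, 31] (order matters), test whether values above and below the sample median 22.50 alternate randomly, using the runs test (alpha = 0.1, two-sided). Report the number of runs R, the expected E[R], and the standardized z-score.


Step 1: Compute median = 22.50; label A = above, B = below.
Labels in order: BBAABBBAABBAAA  (n_A = 7, n_B = 7)
Step 2: Count runs R = 6.
Step 3: Under H0 (random ordering), E[R] = 2*n_A*n_B/(n_A+n_B) + 1 = 2*7*7/14 + 1 = 8.0000.
        Var[R] = 2*n_A*n_B*(2*n_A*n_B - n_A - n_B) / ((n_A+n_B)^2 * (n_A+n_B-1)) = 8232/2548 = 3.2308.
        SD[R] = 1.7974.
Step 4: Continuity-corrected z = (R + 0.5 - E[R]) / SD[R] = (6 + 0.5 - 8.0000) / 1.7974 = -0.8345.
Step 5: Two-sided p-value via normal approximation = 2*(1 - Phi(|z|)) = 0.403986.
Step 6: alpha = 0.1. fail to reject H0.

R = 6, z = -0.8345, p = 0.403986, fail to reject H0.


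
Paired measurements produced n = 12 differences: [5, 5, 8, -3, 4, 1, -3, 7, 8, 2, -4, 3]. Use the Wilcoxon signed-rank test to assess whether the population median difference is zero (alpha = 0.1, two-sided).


Step 1: Drop any zero differences (none here) and take |d_i|.
|d| = [5, 5, 8, 3, 4, 1, 3, 7, 8, 2, 4, 3]
Step 2: Midrank |d_i| (ties get averaged ranks).
ranks: |5|->8.5, |5|->8.5, |8|->11.5, |3|->4, |4|->6.5, |1|->1, |3|->4, |7|->10, |8|->11.5, |2|->2, |4|->6.5, |3|->4
Step 3: Attach original signs; sum ranks with positive sign and with negative sign.
W+ = 8.5 + 8.5 + 11.5 + 6.5 + 1 + 10 + 11.5 + 2 + 4 = 63.5
W- = 4 + 4 + 6.5 = 14.5
(Check: W+ + W- = 78 should equal n(n+1)/2 = 78.)
Step 4: Test statistic W = min(W+, W-) = 14.5.
Step 5: Ties in |d|, so use the tie-corrected normal approximation.
        E[W] = n(n+1)/4 = 12*13/4 = 39.
        Tie groups: |d|=3 (t=3), |d|=4 (t=2), |d|=5 (t=2), |d|=8 (t=2); sum(t^3 - t) = 42.
        Var[W] = n(n+1)(2n+1)/24 - sum(t^3-t)/48 = 3900/24 - 42/48 = 161.625.
        z = (W - E[W]) / sqrt(Var[W]) = (14.5 - 39) / 12.7132 = -1.9271.
        Two-sided p = 2*Phi(z) = 0.053963.
Step 6: alpha = 0.1. reject H0.

W+ = 63.5, W- = 14.5, W = min = 14.5, p = 0.053963, reject H0.


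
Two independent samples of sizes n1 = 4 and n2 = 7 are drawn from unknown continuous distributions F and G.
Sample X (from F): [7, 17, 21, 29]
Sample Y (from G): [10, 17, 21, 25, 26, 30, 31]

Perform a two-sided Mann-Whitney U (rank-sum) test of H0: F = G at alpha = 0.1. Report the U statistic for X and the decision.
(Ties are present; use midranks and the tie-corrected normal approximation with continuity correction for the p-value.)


Step 1: Combine and sort all 11 observations; assign midranks.
sorted (value, group): (7,X), (10,Y), (17,X), (17,Y), (21,X), (21,Y), (25,Y), (26,Y), (29,X), (30,Y), (31,Y)
ranks: 7->1, 10->2, 17->3.5, 17->3.5, 21->5.5, 21->5.5, 25->7, 26->8, 29->9, 30->10, 31->11
Step 2: Rank sum for X: R1 = 1 + 3.5 + 5.5 + 9 = 19.
Step 3: U_X = R1 - n1(n1+1)/2 = 19 - 4*5/2 = 19 - 10 = 9.
       U_Y = n1*n2 - U_X = 28 - 9 = 19.
Step 4: Ties are present, so use the tie-corrected normal approximation (with continuity correction) for the p-value.
Step 5: p-value = 0.392932; compare to alpha = 0.1. fail to reject H0.

U_X = 9, p = 0.392932, fail to reject H0 at alpha = 0.1.


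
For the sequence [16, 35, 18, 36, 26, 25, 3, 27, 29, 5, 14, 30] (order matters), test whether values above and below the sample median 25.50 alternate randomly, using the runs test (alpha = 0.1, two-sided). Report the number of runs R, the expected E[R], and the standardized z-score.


Step 1: Compute median = 25.50; label A = above, B = below.
Labels in order: BABAABBAABBA  (n_A = 6, n_B = 6)
Step 2: Count runs R = 8.
Step 3: Under H0 (random ordering), E[R] = 2*n_A*n_B/(n_A+n_B) + 1 = 2*6*6/12 + 1 = 7.0000.
        Var[R] = 2*n_A*n_B*(2*n_A*n_B - n_A - n_B) / ((n_A+n_B)^2 * (n_A+n_B-1)) = 4320/1584 = 2.7273.
        SD[R] = 1.6514.
Step 4: Continuity-corrected z = (R - 0.5 - E[R]) / SD[R] = (8 - 0.5 - 7.0000) / 1.6514 = 0.3028.
Step 5: Two-sided p-value via normal approximation = 2*(1 - Phi(|z|)) = 0.762069.
Step 6: alpha = 0.1. fail to reject H0.

R = 8, z = 0.3028, p = 0.762069, fail to reject H0.


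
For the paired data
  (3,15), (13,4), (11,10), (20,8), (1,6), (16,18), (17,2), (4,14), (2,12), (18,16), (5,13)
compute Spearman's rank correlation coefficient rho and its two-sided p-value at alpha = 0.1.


Step 1: Rank x and y separately (midranks; no ties here).
rank(x): 3->3, 13->7, 11->6, 20->11, 1->1, 16->8, 17->9, 4->4, 2->2, 18->10, 5->5
rank(y): 15->9, 4->2, 10->5, 8->4, 6->3, 18->11, 2->1, 14->8, 12->6, 16->10, 13->7
Step 2: d_i = R_x(i) - R_y(i); compute d_i^2.
  (3-9)^2=36, (7-2)^2=25, (6-5)^2=1, (11-4)^2=49, (1-3)^2=4, (8-11)^2=9, (9-1)^2=64, (4-8)^2=16, (2-6)^2=16, (10-10)^2=0, (5-7)^2=4
sum(d^2) = 224.
Step 3: rho = 1 - 6*224 / (11*(11^2 - 1)) = 1 - 1344/1320 = -0.018182.
Step 4: Under H0, t = rho * sqrt((n-2)/(1-rho^2)) = -0.0546 ~ t(9).
Step 5: Two-sided p-value from the t-distribution with 9 df = 0.957685.
Step 6: alpha = 0.1. fail to reject H0.

rho = -0.0182, p = 0.957685, fail to reject H0 at alpha = 0.1.


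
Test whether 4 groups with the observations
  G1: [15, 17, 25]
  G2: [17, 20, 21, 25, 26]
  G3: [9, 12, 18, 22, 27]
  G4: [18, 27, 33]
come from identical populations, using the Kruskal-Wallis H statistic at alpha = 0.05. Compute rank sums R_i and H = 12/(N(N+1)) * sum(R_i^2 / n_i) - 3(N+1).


Step 1: Combine all N = 16 observations and assign midranks.
sorted (value, group, rank): (9,G3,1), (12,G3,2), (15,G1,3), (17,G1,4.5), (17,G2,4.5), (18,G3,6.5), (18,G4,6.5), (20,G2,8), (21,G2,9), (22,G3,10), (25,G1,11.5), (25,G2,11.5), (26,G2,13), (27,G3,14.5), (27,G4,14.5), (33,G4,16)
Step 2: Sum ranks within each group.
R_1 = 19 (n_1 = 3)
R_2 = 46 (n_2 = 5)
R_3 = 34 (n_3 = 5)
R_4 = 37 (n_4 = 3)
Step 3: H = 12/(N(N+1)) * sum(R_i^2/n_i) - 3(N+1)
     = 12/(16*17) * (19^2/3 + 46^2/5 + 34^2/5 + 37^2/3) - 3*17
     = 0.044118 * 1231.07 - 51
     = 3.311765.
Step 4: Ties present; correction factor C = 1 - 24/(16^3 - 16) = 0.994118. Corrected H = 3.311765 / 0.994118 = 3.331361.
Step 5: Under H0, H ~ chi^2(3); p-value = 0.343302.
Step 6: alpha = 0.05. fail to reject H0.

H = 3.3314, df = 3, p = 0.343302, fail to reject H0.


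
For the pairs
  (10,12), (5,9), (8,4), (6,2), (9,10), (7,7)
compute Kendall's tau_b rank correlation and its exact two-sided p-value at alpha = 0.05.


Step 1: Enumerate the 15 unordered pairs (i,j) with i<j and classify each by sign(x_j-x_i) * sign(y_j-y_i).
  (1,2):dx=-5,dy=-3->C; (1,3):dx=-2,dy=-8->C; (1,4):dx=-4,dy=-10->C; (1,5):dx=-1,dy=-2->C
  (1,6):dx=-3,dy=-5->C; (2,3):dx=+3,dy=-5->D; (2,4):dx=+1,dy=-7->D; (2,5):dx=+4,dy=+1->C
  (2,6):dx=+2,dy=-2->D; (3,4):dx=-2,dy=-2->C; (3,5):dx=+1,dy=+6->C; (3,6):dx=-1,dy=+3->D
  (4,5):dx=+3,dy=+8->C; (4,6):dx=+1,dy=+5->C; (5,6):dx=-2,dy=-3->C
Step 2: C = 11, D = 4, total pairs = 15.
Step 3: tau = (C - D)/(n(n-1)/2) = (11 - 4)/15 = 0.466667.
Step 4: Exact two-sided p-value (enumerate n! = 720 permutations of y under H0): p = 0.272222.
Step 5: alpha = 0.05. fail to reject H0.

tau_b = 0.4667 (C=11, D=4), p = 0.272222, fail to reject H0.


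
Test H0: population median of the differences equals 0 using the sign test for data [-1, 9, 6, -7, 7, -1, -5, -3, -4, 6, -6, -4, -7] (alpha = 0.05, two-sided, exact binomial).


Step 1: Discard zero differences. Original n = 13; n_eff = number of nonzero differences = 13.
Nonzero differences (with sign): -1, +9, +6, -7, +7, -1, -5, -3, -4, +6, -6, -4, -7
Step 2: Count signs: positive = 4, negative = 9.
Step 3: Under H0: P(positive) = 0.5, so the number of positives S ~ Bin(13, 0.5).
Step 4: Two-sided exact p-value = sum of Bin(13,0.5) probabilities at or below the observed probability = 0.266846.
Step 5: alpha = 0.05. fail to reject H0.

n_eff = 13, pos = 4, neg = 9, p = 0.266846, fail to reject H0.


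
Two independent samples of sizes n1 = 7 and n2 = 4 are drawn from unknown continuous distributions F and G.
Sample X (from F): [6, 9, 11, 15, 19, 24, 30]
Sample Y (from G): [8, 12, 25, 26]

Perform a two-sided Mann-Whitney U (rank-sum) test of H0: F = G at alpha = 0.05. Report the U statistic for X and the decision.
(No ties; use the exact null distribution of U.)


Step 1: Combine and sort all 11 observations; assign midranks.
sorted (value, group): (6,X), (8,Y), (9,X), (11,X), (12,Y), (15,X), (19,X), (24,X), (25,Y), (26,Y), (30,X)
ranks: 6->1, 8->2, 9->3, 11->4, 12->5, 15->6, 19->7, 24->8, 25->9, 26->10, 30->11
Step 2: Rank sum for X: R1 = 1 + 3 + 4 + 6 + 7 + 8 + 11 = 40.
Step 3: U_X = R1 - n1(n1+1)/2 = 40 - 7*8/2 = 40 - 28 = 12.
       U_Y = n1*n2 - U_X = 28 - 12 = 16.
Step 4: No ties, so the exact null distribution of U (based on enumerating the C(11,7) = 330 equally likely rank assignments) gives the two-sided p-value.
Step 5: p-value = 0.787879; compare to alpha = 0.05. fail to reject H0.

U_X = 12, p = 0.787879, fail to reject H0 at alpha = 0.05.


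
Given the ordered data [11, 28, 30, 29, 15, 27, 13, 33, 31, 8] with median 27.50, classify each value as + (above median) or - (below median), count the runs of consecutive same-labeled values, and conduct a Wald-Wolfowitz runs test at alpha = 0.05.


Step 1: Compute median = 27.50; label A = above, B = below.
Labels in order: BAAABBBAAB  (n_A = 5, n_B = 5)
Step 2: Count runs R = 5.
Step 3: Under H0 (random ordering), E[R] = 2*n_A*n_B/(n_A+n_B) + 1 = 2*5*5/10 + 1 = 6.0000.
        Var[R] = 2*n_A*n_B*(2*n_A*n_B - n_A - n_B) / ((n_A+n_B)^2 * (n_A+n_B-1)) = 2000/900 = 2.2222.
        SD[R] = 1.4907.
Step 4: Continuity-corrected z = (R + 0.5 - E[R]) / SD[R] = (5 + 0.5 - 6.0000) / 1.4907 = -0.3354.
Step 5: Two-sided p-value via normal approximation = 2*(1 - Phi(|z|)) = 0.737316.
Step 6: alpha = 0.05. fail to reject H0.

R = 5, z = -0.3354, p = 0.737316, fail to reject H0.


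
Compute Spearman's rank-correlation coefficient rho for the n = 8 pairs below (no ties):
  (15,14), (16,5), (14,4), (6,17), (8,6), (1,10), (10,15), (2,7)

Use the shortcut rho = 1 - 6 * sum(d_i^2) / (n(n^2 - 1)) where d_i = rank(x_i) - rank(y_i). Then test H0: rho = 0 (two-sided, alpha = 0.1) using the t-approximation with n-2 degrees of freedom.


Step 1: Rank x and y separately (midranks; no ties here).
rank(x): 15->7, 16->8, 14->6, 6->3, 8->4, 1->1, 10->5, 2->2
rank(y): 14->6, 5->2, 4->1, 17->8, 6->3, 10->5, 15->7, 7->4
Step 2: d_i = R_x(i) - R_y(i); compute d_i^2.
  (7-6)^2=1, (8-2)^2=36, (6-1)^2=25, (3-8)^2=25, (4-3)^2=1, (1-5)^2=16, (5-7)^2=4, (2-4)^2=4
sum(d^2) = 112.
Step 3: rho = 1 - 6*112 / (8*(8^2 - 1)) = 1 - 672/504 = -0.333333.
Step 4: Under H0, t = rho * sqrt((n-2)/(1-rho^2)) = -0.8660 ~ t(6).
Step 5: Two-sided p-value from the t-distribution with 6 df = 0.419753.
Step 6: alpha = 0.1. fail to reject H0.

rho = -0.3333, p = 0.419753, fail to reject H0 at alpha = 0.1.


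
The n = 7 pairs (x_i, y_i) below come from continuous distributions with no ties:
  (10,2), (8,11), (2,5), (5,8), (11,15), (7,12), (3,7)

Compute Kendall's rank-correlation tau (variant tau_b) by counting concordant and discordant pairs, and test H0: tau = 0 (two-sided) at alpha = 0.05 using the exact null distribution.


Step 1: Enumerate the 21 unordered pairs (i,j) with i<j and classify each by sign(x_j-x_i) * sign(y_j-y_i).
  (1,2):dx=-2,dy=+9->D; (1,3):dx=-8,dy=+3->D; (1,4):dx=-5,dy=+6->D; (1,5):dx=+1,dy=+13->C
  (1,6):dx=-3,dy=+10->D; (1,7):dx=-7,dy=+5->D; (2,3):dx=-6,dy=-6->C; (2,4):dx=-3,dy=-3->C
  (2,5):dx=+3,dy=+4->C; (2,6):dx=-1,dy=+1->D; (2,7):dx=-5,dy=-4->C; (3,4):dx=+3,dy=+3->C
  (3,5):dx=+9,dy=+10->C; (3,6):dx=+5,dy=+7->C; (3,7):dx=+1,dy=+2->C; (4,5):dx=+6,dy=+7->C
  (4,6):dx=+2,dy=+4->C; (4,7):dx=-2,dy=-1->C; (5,6):dx=-4,dy=-3->C; (5,7):dx=-8,dy=-8->C
  (6,7):dx=-4,dy=-5->C
Step 2: C = 15, D = 6, total pairs = 21.
Step 3: tau = (C - D)/(n(n-1)/2) = (15 - 6)/21 = 0.428571.
Step 4: Exact two-sided p-value (enumerate n! = 5040 permutations of y under H0): p = 0.238889.
Step 5: alpha = 0.05. fail to reject H0.

tau_b = 0.4286 (C=15, D=6), p = 0.238889, fail to reject H0.


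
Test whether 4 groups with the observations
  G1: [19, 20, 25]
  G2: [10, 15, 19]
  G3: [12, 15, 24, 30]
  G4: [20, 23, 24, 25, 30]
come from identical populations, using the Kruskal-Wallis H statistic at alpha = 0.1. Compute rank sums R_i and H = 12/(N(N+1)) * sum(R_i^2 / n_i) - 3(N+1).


Step 1: Combine all N = 15 observations and assign midranks.
sorted (value, group, rank): (10,G2,1), (12,G3,2), (15,G2,3.5), (15,G3,3.5), (19,G1,5.5), (19,G2,5.5), (20,G1,7.5), (20,G4,7.5), (23,G4,9), (24,G3,10.5), (24,G4,10.5), (25,G1,12.5), (25,G4,12.5), (30,G3,14.5), (30,G4,14.5)
Step 2: Sum ranks within each group.
R_1 = 25.5 (n_1 = 3)
R_2 = 10 (n_2 = 3)
R_3 = 30.5 (n_3 = 4)
R_4 = 54 (n_4 = 5)
Step 3: H = 12/(N(N+1)) * sum(R_i^2/n_i) - 3(N+1)
     = 12/(15*16) * (25.5^2/3 + 10^2/3 + 30.5^2/4 + 54^2/5) - 3*16
     = 0.050000 * 1065.85 - 48
     = 5.292292.
Step 4: Ties present; correction factor C = 1 - 36/(15^3 - 15) = 0.989286. Corrected H = 5.292292 / 0.989286 = 5.349609.
Step 5: Under H0, H ~ chi^2(3); p-value = 0.147916.
Step 6: alpha = 0.1. fail to reject H0.

H = 5.3496, df = 3, p = 0.147916, fail to reject H0.


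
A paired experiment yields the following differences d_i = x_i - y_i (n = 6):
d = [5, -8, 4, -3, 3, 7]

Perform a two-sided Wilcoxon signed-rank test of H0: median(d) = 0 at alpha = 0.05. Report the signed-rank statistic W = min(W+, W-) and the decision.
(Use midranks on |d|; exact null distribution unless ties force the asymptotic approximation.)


Step 1: Drop any zero differences (none here) and take |d_i|.
|d| = [5, 8, 4, 3, 3, 7]
Step 2: Midrank |d_i| (ties get averaged ranks).
ranks: |5|->4, |8|->6, |4|->3, |3|->1.5, |3|->1.5, |7|->5
Step 3: Attach original signs; sum ranks with positive sign and with negative sign.
W+ = 4 + 3 + 1.5 + 5 = 13.5
W- = 6 + 1.5 = 7.5
(Check: W+ + W- = 21 should equal n(n+1)/2 = 21.)
Step 4: Test statistic W = min(W+, W-) = 7.5.
Step 5: Ties in |d|, so use the tie-corrected normal approximation.
        E[W] = n(n+1)/4 = 6*7/4 = 10.5.
        Tie groups: |d|=3 (t=2); sum(t^3 - t) = 6.
        Var[W] = n(n+1)(2n+1)/24 - sum(t^3-t)/48 = 546/24 - 6/48 = 22.625.
        z = (W - E[W]) / sqrt(Var[W]) = (7.5 - 10.5) / 4.7566 = -0.6307.
        Two-sided p = 2*Phi(z) = 0.528233.
Step 6: alpha = 0.05. fail to reject H0.

W+ = 13.5, W- = 7.5, W = min = 7.5, p = 0.528233, fail to reject H0.


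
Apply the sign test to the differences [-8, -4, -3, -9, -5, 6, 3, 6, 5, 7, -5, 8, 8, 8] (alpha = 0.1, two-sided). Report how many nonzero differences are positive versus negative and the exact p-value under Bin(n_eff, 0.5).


Step 1: Discard zero differences. Original n = 14; n_eff = number of nonzero differences = 14.
Nonzero differences (with sign): -8, -4, -3, -9, -5, +6, +3, +6, +5, +7, -5, +8, +8, +8
Step 2: Count signs: positive = 8, negative = 6.
Step 3: Under H0: P(positive) = 0.5, so the number of positives S ~ Bin(14, 0.5).
Step 4: Two-sided exact p-value = sum of Bin(14,0.5) probabilities at or below the observed probability = 0.790527.
Step 5: alpha = 0.1. fail to reject H0.

n_eff = 14, pos = 8, neg = 6, p = 0.790527, fail to reject H0.


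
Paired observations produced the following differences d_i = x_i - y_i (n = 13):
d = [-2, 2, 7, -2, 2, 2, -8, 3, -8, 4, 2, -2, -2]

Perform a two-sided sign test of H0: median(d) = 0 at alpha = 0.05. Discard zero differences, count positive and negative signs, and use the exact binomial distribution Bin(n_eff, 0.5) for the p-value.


Step 1: Discard zero differences. Original n = 13; n_eff = number of nonzero differences = 13.
Nonzero differences (with sign): -2, +2, +7, -2, +2, +2, -8, +3, -8, +4, +2, -2, -2
Step 2: Count signs: positive = 7, negative = 6.
Step 3: Under H0: P(positive) = 0.5, so the number of positives S ~ Bin(13, 0.5).
Step 4: Two-sided exact p-value = sum of Bin(13,0.5) probabilities at or below the observed probability = 1.000000.
Step 5: alpha = 0.05. fail to reject H0.

n_eff = 13, pos = 7, neg = 6, p = 1.000000, fail to reject H0.


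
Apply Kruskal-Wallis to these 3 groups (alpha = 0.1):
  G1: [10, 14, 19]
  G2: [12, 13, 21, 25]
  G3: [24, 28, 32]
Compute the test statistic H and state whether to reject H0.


Step 1: Combine all N = 10 observations and assign midranks.
sorted (value, group, rank): (10,G1,1), (12,G2,2), (13,G2,3), (14,G1,4), (19,G1,5), (21,G2,6), (24,G3,7), (25,G2,8), (28,G3,9), (32,G3,10)
Step 2: Sum ranks within each group.
R_1 = 10 (n_1 = 3)
R_2 = 19 (n_2 = 4)
R_3 = 26 (n_3 = 3)
Step 3: H = 12/(N(N+1)) * sum(R_i^2/n_i) - 3(N+1)
     = 12/(10*11) * (10^2/3 + 19^2/4 + 26^2/3) - 3*11
     = 0.109091 * 348.917 - 33
     = 5.063636.
Step 4: No ties, so H is used without correction.
Step 5: Under H0, H ~ chi^2(2); p-value = 0.079514.
Step 6: alpha = 0.1. reject H0.

H = 5.0636, df = 2, p = 0.079514, reject H0.


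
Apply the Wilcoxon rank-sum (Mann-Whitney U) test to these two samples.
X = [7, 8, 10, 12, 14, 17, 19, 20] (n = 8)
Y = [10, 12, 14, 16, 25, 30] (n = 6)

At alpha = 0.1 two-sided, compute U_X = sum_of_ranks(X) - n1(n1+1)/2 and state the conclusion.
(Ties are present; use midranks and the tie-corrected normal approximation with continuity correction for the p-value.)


Step 1: Combine and sort all 14 observations; assign midranks.
sorted (value, group): (7,X), (8,X), (10,X), (10,Y), (12,X), (12,Y), (14,X), (14,Y), (16,Y), (17,X), (19,X), (20,X), (25,Y), (30,Y)
ranks: 7->1, 8->2, 10->3.5, 10->3.5, 12->5.5, 12->5.5, 14->7.5, 14->7.5, 16->9, 17->10, 19->11, 20->12, 25->13, 30->14
Step 2: Rank sum for X: R1 = 1 + 2 + 3.5 + 5.5 + 7.5 + 10 + 11 + 12 = 52.5.
Step 3: U_X = R1 - n1(n1+1)/2 = 52.5 - 8*9/2 = 52.5 - 36 = 16.5.
       U_Y = n1*n2 - U_X = 48 - 16.5 = 31.5.
Step 4: Ties are present, so use the tie-corrected normal approximation (with continuity correction) for the p-value.
Step 5: p-value = 0.364571; compare to alpha = 0.1. fail to reject H0.

U_X = 16.5, p = 0.364571, fail to reject H0 at alpha = 0.1.


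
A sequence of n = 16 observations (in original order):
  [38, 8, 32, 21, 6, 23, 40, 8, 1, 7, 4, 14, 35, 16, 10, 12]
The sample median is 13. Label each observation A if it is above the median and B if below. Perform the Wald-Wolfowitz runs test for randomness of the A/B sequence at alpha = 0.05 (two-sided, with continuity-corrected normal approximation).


Step 1: Compute median = 13; label A = above, B = below.
Labels in order: ABAABAABBBBAAABB  (n_A = 8, n_B = 8)
Step 2: Count runs R = 8.
Step 3: Under H0 (random ordering), E[R] = 2*n_A*n_B/(n_A+n_B) + 1 = 2*8*8/16 + 1 = 9.0000.
        Var[R] = 2*n_A*n_B*(2*n_A*n_B - n_A - n_B) / ((n_A+n_B)^2 * (n_A+n_B-1)) = 14336/3840 = 3.7333.
        SD[R] = 1.9322.
Step 4: Continuity-corrected z = (R + 0.5 - E[R]) / SD[R] = (8 + 0.5 - 9.0000) / 1.9322 = -0.2588.
Step 5: Two-sided p-value via normal approximation = 2*(1 - Phi(|z|)) = 0.795809.
Step 6: alpha = 0.05. fail to reject H0.

R = 8, z = -0.2588, p = 0.795809, fail to reject H0.


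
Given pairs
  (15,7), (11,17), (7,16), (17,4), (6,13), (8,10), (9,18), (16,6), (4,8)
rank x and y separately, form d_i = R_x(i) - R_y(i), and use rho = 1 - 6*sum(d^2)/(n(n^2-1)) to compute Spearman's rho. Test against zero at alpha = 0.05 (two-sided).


Step 1: Rank x and y separately (midranks; no ties here).
rank(x): 15->7, 11->6, 7->3, 17->9, 6->2, 8->4, 9->5, 16->8, 4->1
rank(y): 7->3, 17->8, 16->7, 4->1, 13->6, 10->5, 18->9, 6->2, 8->4
Step 2: d_i = R_x(i) - R_y(i); compute d_i^2.
  (7-3)^2=16, (6-8)^2=4, (3-7)^2=16, (9-1)^2=64, (2-6)^2=16, (4-5)^2=1, (5-9)^2=16, (8-2)^2=36, (1-4)^2=9
sum(d^2) = 178.
Step 3: rho = 1 - 6*178 / (9*(9^2 - 1)) = 1 - 1068/720 = -0.483333.
Step 4: Under H0, t = rho * sqrt((n-2)/(1-rho^2)) = -1.4607 ~ t(7).
Step 5: Two-sided p-value from the t-distribution with 7 df = 0.187470.
Step 6: alpha = 0.05. fail to reject H0.

rho = -0.4833, p = 0.187470, fail to reject H0 at alpha = 0.05.


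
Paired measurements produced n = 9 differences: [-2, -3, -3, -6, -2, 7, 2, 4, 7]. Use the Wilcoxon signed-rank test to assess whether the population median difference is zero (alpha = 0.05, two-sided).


Step 1: Drop any zero differences (none here) and take |d_i|.
|d| = [2, 3, 3, 6, 2, 7, 2, 4, 7]
Step 2: Midrank |d_i| (ties get averaged ranks).
ranks: |2|->2, |3|->4.5, |3|->4.5, |6|->7, |2|->2, |7|->8.5, |2|->2, |4|->6, |7|->8.5
Step 3: Attach original signs; sum ranks with positive sign and with negative sign.
W+ = 8.5 + 2 + 6 + 8.5 = 25
W- = 2 + 4.5 + 4.5 + 7 + 2 = 20
(Check: W+ + W- = 45 should equal n(n+1)/2 = 45.)
Step 4: Test statistic W = min(W+, W-) = 20.
Step 5: Ties in |d|, so use the tie-corrected normal approximation.
        E[W] = n(n+1)/4 = 9*10/4 = 22.5.
        Tie groups: |d|=2 (t=3), |d|=3 (t=2), |d|=7 (t=2); sum(t^3 - t) = 36.
        Var[W] = n(n+1)(2n+1)/24 - sum(t^3-t)/48 = 1710/24 - 36/48 = 70.5.
        z = (W - E[W]) / sqrt(Var[W]) = (20 - 22.5) / 8.3964 = -0.2977.
        Two-sided p = 2*Phi(z) = 0.765897.
Step 6: alpha = 0.05. fail to reject H0.

W+ = 25, W- = 20, W = min = 20, p = 0.765897, fail to reject H0.


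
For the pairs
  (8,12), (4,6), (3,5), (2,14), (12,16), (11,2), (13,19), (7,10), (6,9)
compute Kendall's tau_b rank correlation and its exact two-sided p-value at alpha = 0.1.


Step 1: Enumerate the 36 unordered pairs (i,j) with i<j and classify each by sign(x_j-x_i) * sign(y_j-y_i).
  (1,2):dx=-4,dy=-6->C; (1,3):dx=-5,dy=-7->C; (1,4):dx=-6,dy=+2->D; (1,5):dx=+4,dy=+4->C
  (1,6):dx=+3,dy=-10->D; (1,7):dx=+5,dy=+7->C; (1,8):dx=-1,dy=-2->C; (1,9):dx=-2,dy=-3->C
  (2,3):dx=-1,dy=-1->C; (2,4):dx=-2,dy=+8->D; (2,5):dx=+8,dy=+10->C; (2,6):dx=+7,dy=-4->D
  (2,7):dx=+9,dy=+13->C; (2,8):dx=+3,dy=+4->C; (2,9):dx=+2,dy=+3->C; (3,4):dx=-1,dy=+9->D
  (3,5):dx=+9,dy=+11->C; (3,6):dx=+8,dy=-3->D; (3,7):dx=+10,dy=+14->C; (3,8):dx=+4,dy=+5->C
  (3,9):dx=+3,dy=+4->C; (4,5):dx=+10,dy=+2->C; (4,6):dx=+9,dy=-12->D; (4,7):dx=+11,dy=+5->C
  (4,8):dx=+5,dy=-4->D; (4,9):dx=+4,dy=-5->D; (5,6):dx=-1,dy=-14->C; (5,7):dx=+1,dy=+3->C
  (5,8):dx=-5,dy=-6->C; (5,9):dx=-6,dy=-7->C; (6,7):dx=+2,dy=+17->C; (6,8):dx=-4,dy=+8->D
  (6,9):dx=-5,dy=+7->D; (7,8):dx=-6,dy=-9->C; (7,9):dx=-7,dy=-10->C; (8,9):dx=-1,dy=-1->C
Step 2: C = 25, D = 11, total pairs = 36.
Step 3: tau = (C - D)/(n(n-1)/2) = (25 - 11)/36 = 0.388889.
Step 4: Exact two-sided p-value (enumerate n! = 362880 permutations of y under H0): p = 0.180181.
Step 5: alpha = 0.1. fail to reject H0.

tau_b = 0.3889 (C=25, D=11), p = 0.180181, fail to reject H0.


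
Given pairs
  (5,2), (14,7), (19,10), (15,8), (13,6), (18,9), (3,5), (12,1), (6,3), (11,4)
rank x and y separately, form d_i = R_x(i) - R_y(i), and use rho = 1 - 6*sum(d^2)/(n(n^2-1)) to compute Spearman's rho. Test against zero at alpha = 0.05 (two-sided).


Step 1: Rank x and y separately (midranks; no ties here).
rank(x): 5->2, 14->7, 19->10, 15->8, 13->6, 18->9, 3->1, 12->5, 6->3, 11->4
rank(y): 2->2, 7->7, 10->10, 8->8, 6->6, 9->9, 5->5, 1->1, 3->3, 4->4
Step 2: d_i = R_x(i) - R_y(i); compute d_i^2.
  (2-2)^2=0, (7-7)^2=0, (10-10)^2=0, (8-8)^2=0, (6-6)^2=0, (9-9)^2=0, (1-5)^2=16, (5-1)^2=16, (3-3)^2=0, (4-4)^2=0
sum(d^2) = 32.
Step 3: rho = 1 - 6*32 / (10*(10^2 - 1)) = 1 - 192/990 = 0.806061.
Step 4: Under H0, t = rho * sqrt((n-2)/(1-rho^2)) = 3.8522 ~ t(8).
Step 5: Two-sided p-value from the t-distribution with 8 df = 0.004862.
Step 6: alpha = 0.05. reject H0.

rho = 0.8061, p = 0.004862, reject H0 at alpha = 0.05.


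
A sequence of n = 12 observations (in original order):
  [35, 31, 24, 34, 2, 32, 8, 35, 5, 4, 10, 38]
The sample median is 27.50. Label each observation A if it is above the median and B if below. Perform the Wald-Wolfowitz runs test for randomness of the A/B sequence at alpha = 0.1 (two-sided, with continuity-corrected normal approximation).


Step 1: Compute median = 27.50; label A = above, B = below.
Labels in order: AABABABABBBA  (n_A = 6, n_B = 6)
Step 2: Count runs R = 9.
Step 3: Under H0 (random ordering), E[R] = 2*n_A*n_B/(n_A+n_B) + 1 = 2*6*6/12 + 1 = 7.0000.
        Var[R] = 2*n_A*n_B*(2*n_A*n_B - n_A - n_B) / ((n_A+n_B)^2 * (n_A+n_B-1)) = 4320/1584 = 2.7273.
        SD[R] = 1.6514.
Step 4: Continuity-corrected z = (R - 0.5 - E[R]) / SD[R] = (9 - 0.5 - 7.0000) / 1.6514 = 0.9083.
Step 5: Two-sided p-value via normal approximation = 2*(1 - Phi(|z|)) = 0.363722.
Step 6: alpha = 0.1. fail to reject H0.

R = 9, z = 0.9083, p = 0.363722, fail to reject H0.


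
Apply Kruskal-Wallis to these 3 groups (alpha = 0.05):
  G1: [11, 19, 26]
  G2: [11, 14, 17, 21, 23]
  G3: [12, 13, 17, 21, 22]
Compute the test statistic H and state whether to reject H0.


Step 1: Combine all N = 13 observations and assign midranks.
sorted (value, group, rank): (11,G1,1.5), (11,G2,1.5), (12,G3,3), (13,G3,4), (14,G2,5), (17,G2,6.5), (17,G3,6.5), (19,G1,8), (21,G2,9.5), (21,G3,9.5), (22,G3,11), (23,G2,12), (26,G1,13)
Step 2: Sum ranks within each group.
R_1 = 22.5 (n_1 = 3)
R_2 = 34.5 (n_2 = 5)
R_3 = 34 (n_3 = 5)
Step 3: H = 12/(N(N+1)) * sum(R_i^2/n_i) - 3(N+1)
     = 12/(13*14) * (22.5^2/3 + 34.5^2/5 + 34^2/5) - 3*14
     = 0.065934 * 638 - 42
     = 0.065934.
Step 4: Ties present; correction factor C = 1 - 18/(13^3 - 13) = 0.991758. Corrected H = 0.065934 / 0.991758 = 0.066482.
Step 5: Under H0, H ~ chi^2(2); p-value = 0.967305.
Step 6: alpha = 0.05. fail to reject H0.

H = 0.0665, df = 2, p = 0.967305, fail to reject H0.


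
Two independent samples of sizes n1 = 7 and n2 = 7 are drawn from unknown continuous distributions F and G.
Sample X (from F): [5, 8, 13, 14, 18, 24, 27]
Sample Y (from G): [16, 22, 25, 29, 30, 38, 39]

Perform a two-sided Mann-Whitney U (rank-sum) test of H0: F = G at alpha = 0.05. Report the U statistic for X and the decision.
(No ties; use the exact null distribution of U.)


Step 1: Combine and sort all 14 observations; assign midranks.
sorted (value, group): (5,X), (8,X), (13,X), (14,X), (16,Y), (18,X), (22,Y), (24,X), (25,Y), (27,X), (29,Y), (30,Y), (38,Y), (39,Y)
ranks: 5->1, 8->2, 13->3, 14->4, 16->5, 18->6, 22->7, 24->8, 25->9, 27->10, 29->11, 30->12, 38->13, 39->14
Step 2: Rank sum for X: R1 = 1 + 2 + 3 + 4 + 6 + 8 + 10 = 34.
Step 3: U_X = R1 - n1(n1+1)/2 = 34 - 7*8/2 = 34 - 28 = 6.
       U_Y = n1*n2 - U_X = 49 - 6 = 43.
Step 4: No ties, so the exact null distribution of U (based on enumerating the C(14,7) = 3432 equally likely rank assignments) gives the two-sided p-value.
Step 5: p-value = 0.017483; compare to alpha = 0.05. reject H0.

U_X = 6, p = 0.017483, reject H0 at alpha = 0.05.


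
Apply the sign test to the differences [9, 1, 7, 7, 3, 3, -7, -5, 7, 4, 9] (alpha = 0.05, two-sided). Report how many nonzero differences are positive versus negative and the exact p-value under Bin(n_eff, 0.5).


Step 1: Discard zero differences. Original n = 11; n_eff = number of nonzero differences = 11.
Nonzero differences (with sign): +9, +1, +7, +7, +3, +3, -7, -5, +7, +4, +9
Step 2: Count signs: positive = 9, negative = 2.
Step 3: Under H0: P(positive) = 0.5, so the number of positives S ~ Bin(11, 0.5).
Step 4: Two-sided exact p-value = sum of Bin(11,0.5) probabilities at or below the observed probability = 0.065430.
Step 5: alpha = 0.05. fail to reject H0.

n_eff = 11, pos = 9, neg = 2, p = 0.065430, fail to reject H0.


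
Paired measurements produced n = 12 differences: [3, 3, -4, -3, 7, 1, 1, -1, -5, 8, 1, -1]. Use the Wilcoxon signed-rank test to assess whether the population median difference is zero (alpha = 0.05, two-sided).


Step 1: Drop any zero differences (none here) and take |d_i|.
|d| = [3, 3, 4, 3, 7, 1, 1, 1, 5, 8, 1, 1]
Step 2: Midrank |d_i| (ties get averaged ranks).
ranks: |3|->7, |3|->7, |4|->9, |3|->7, |7|->11, |1|->3, |1|->3, |1|->3, |5|->10, |8|->12, |1|->3, |1|->3
Step 3: Attach original signs; sum ranks with positive sign and with negative sign.
W+ = 7 + 7 + 11 + 3 + 3 + 12 + 3 = 46
W- = 9 + 7 + 3 + 10 + 3 = 32
(Check: W+ + W- = 78 should equal n(n+1)/2 = 78.)
Step 4: Test statistic W = min(W+, W-) = 32.
Step 5: Ties in |d|, so use the tie-corrected normal approximation.
        E[W] = n(n+1)/4 = 12*13/4 = 39.
        Tie groups: |d|=1 (t=5), |d|=3 (t=3); sum(t^3 - t) = 144.
        Var[W] = n(n+1)(2n+1)/24 - sum(t^3-t)/48 = 3900/24 - 144/48 = 159.5.
        z = (W - E[W]) / sqrt(Var[W]) = (32 - 39) / 12.6293 = -0.5543.
        Two-sided p = 2*Phi(z) = 0.579397.
Step 6: alpha = 0.05. fail to reject H0.

W+ = 46, W- = 32, W = min = 32, p = 0.579397, fail to reject H0.


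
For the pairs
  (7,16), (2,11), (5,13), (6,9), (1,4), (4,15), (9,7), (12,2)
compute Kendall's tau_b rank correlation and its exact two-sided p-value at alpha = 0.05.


Step 1: Enumerate the 28 unordered pairs (i,j) with i<j and classify each by sign(x_j-x_i) * sign(y_j-y_i).
  (1,2):dx=-5,dy=-5->C; (1,3):dx=-2,dy=-3->C; (1,4):dx=-1,dy=-7->C; (1,5):dx=-6,dy=-12->C
  (1,6):dx=-3,dy=-1->C; (1,7):dx=+2,dy=-9->D; (1,8):dx=+5,dy=-14->D; (2,3):dx=+3,dy=+2->C
  (2,4):dx=+4,dy=-2->D; (2,5):dx=-1,dy=-7->C; (2,6):dx=+2,dy=+4->C; (2,7):dx=+7,dy=-4->D
  (2,8):dx=+10,dy=-9->D; (3,4):dx=+1,dy=-4->D; (3,5):dx=-4,dy=-9->C; (3,6):dx=-1,dy=+2->D
  (3,7):dx=+4,dy=-6->D; (3,8):dx=+7,dy=-11->D; (4,5):dx=-5,dy=-5->C; (4,6):dx=-2,dy=+6->D
  (4,7):dx=+3,dy=-2->D; (4,8):dx=+6,dy=-7->D; (5,6):dx=+3,dy=+11->C; (5,7):dx=+8,dy=+3->C
  (5,8):dx=+11,dy=-2->D; (6,7):dx=+5,dy=-8->D; (6,8):dx=+8,dy=-13->D; (7,8):dx=+3,dy=-5->D
Step 2: C = 12, D = 16, total pairs = 28.
Step 3: tau = (C - D)/(n(n-1)/2) = (12 - 16)/28 = -0.142857.
Step 4: Exact two-sided p-value (enumerate n! = 40320 permutations of y under H0): p = 0.719544.
Step 5: alpha = 0.05. fail to reject H0.

tau_b = -0.1429 (C=12, D=16), p = 0.719544, fail to reject H0.


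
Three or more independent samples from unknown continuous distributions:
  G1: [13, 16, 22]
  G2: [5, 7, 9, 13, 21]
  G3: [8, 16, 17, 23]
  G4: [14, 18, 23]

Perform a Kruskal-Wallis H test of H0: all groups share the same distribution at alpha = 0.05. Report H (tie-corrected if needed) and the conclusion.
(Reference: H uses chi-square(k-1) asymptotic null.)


Step 1: Combine all N = 15 observations and assign midranks.
sorted (value, group, rank): (5,G2,1), (7,G2,2), (8,G3,3), (9,G2,4), (13,G1,5.5), (13,G2,5.5), (14,G4,7), (16,G1,8.5), (16,G3,8.5), (17,G3,10), (18,G4,11), (21,G2,12), (22,G1,13), (23,G3,14.5), (23,G4,14.5)
Step 2: Sum ranks within each group.
R_1 = 27 (n_1 = 3)
R_2 = 24.5 (n_2 = 5)
R_3 = 36 (n_3 = 4)
R_4 = 32.5 (n_4 = 3)
Step 3: H = 12/(N(N+1)) * sum(R_i^2/n_i) - 3(N+1)
     = 12/(15*16) * (27^2/3 + 24.5^2/5 + 36^2/4 + 32.5^2/3) - 3*16
     = 0.050000 * 1039.13 - 48
     = 3.956667.
Step 4: Ties present; correction factor C = 1 - 18/(15^3 - 15) = 0.994643. Corrected H = 3.956667 / 0.994643 = 3.977977.
Step 5: Under H0, H ~ chi^2(3); p-value = 0.263852.
Step 6: alpha = 0.05. fail to reject H0.

H = 3.9780, df = 3, p = 0.263852, fail to reject H0.


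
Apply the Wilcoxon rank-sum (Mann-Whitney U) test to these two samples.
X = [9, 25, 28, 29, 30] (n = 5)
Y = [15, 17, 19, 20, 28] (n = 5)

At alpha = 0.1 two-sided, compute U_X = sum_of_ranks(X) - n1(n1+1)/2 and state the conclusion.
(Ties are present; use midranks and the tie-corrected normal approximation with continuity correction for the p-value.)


Step 1: Combine and sort all 10 observations; assign midranks.
sorted (value, group): (9,X), (15,Y), (17,Y), (19,Y), (20,Y), (25,X), (28,X), (28,Y), (29,X), (30,X)
ranks: 9->1, 15->2, 17->3, 19->4, 20->5, 25->6, 28->7.5, 28->7.5, 29->9, 30->10
Step 2: Rank sum for X: R1 = 1 + 6 + 7.5 + 9 + 10 = 33.5.
Step 3: U_X = R1 - n1(n1+1)/2 = 33.5 - 5*6/2 = 33.5 - 15 = 18.5.
       U_Y = n1*n2 - U_X = 25 - 18.5 = 6.5.
Step 4: Ties are present, so use the tie-corrected normal approximation (with continuity correction) for the p-value.
Step 5: p-value = 0.249153; compare to alpha = 0.1. fail to reject H0.

U_X = 18.5, p = 0.249153, fail to reject H0 at alpha = 0.1.


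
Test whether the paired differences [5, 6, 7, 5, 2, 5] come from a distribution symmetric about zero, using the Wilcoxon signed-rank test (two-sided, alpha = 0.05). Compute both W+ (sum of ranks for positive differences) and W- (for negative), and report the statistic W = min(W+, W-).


Step 1: Drop any zero differences (none here) and take |d_i|.
|d| = [5, 6, 7, 5, 2, 5]
Step 2: Midrank |d_i| (ties get averaged ranks).
ranks: |5|->3, |6|->5, |7|->6, |5|->3, |2|->1, |5|->3
Step 3: Attach original signs; sum ranks with positive sign and with negative sign.
W+ = 3 + 5 + 6 + 3 + 1 + 3 = 21
W- = 0 = 0
(Check: W+ + W- = 21 should equal n(n+1)/2 = 21.)
Step 4: Test statistic W = min(W+, W-) = 0.
Step 5: Ties in |d|, so use the tie-corrected normal approximation.
        E[W] = n(n+1)/4 = 6*7/4 = 10.5.
        Tie groups: |d|=5 (t=3); sum(t^3 - t) = 24.
        Var[W] = n(n+1)(2n+1)/24 - sum(t^3-t)/48 = 546/24 - 24/48 = 22.25.
        z = (W - E[W]) / sqrt(Var[W]) = (0 - 10.5) / 4.7170 = -2.2260.
        Two-sided p = 2*Phi(z) = 0.026014.
Step 6: alpha = 0.05. reject H0.

W+ = 21, W- = 0, W = min = 0, p = 0.026014, reject H0.


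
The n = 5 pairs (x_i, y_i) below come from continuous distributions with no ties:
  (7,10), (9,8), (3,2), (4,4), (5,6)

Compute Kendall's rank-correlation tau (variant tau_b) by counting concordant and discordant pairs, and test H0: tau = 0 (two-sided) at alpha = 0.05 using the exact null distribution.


Step 1: Enumerate the 10 unordered pairs (i,j) with i<j and classify each by sign(x_j-x_i) * sign(y_j-y_i).
  (1,2):dx=+2,dy=-2->D; (1,3):dx=-4,dy=-8->C; (1,4):dx=-3,dy=-6->C; (1,5):dx=-2,dy=-4->C
  (2,3):dx=-6,dy=-6->C; (2,4):dx=-5,dy=-4->C; (2,5):dx=-4,dy=-2->C; (3,4):dx=+1,dy=+2->C
  (3,5):dx=+2,dy=+4->C; (4,5):dx=+1,dy=+2->C
Step 2: C = 9, D = 1, total pairs = 10.
Step 3: tau = (C - D)/(n(n-1)/2) = (9 - 1)/10 = 0.800000.
Step 4: Exact two-sided p-value (enumerate n! = 120 permutations of y under H0): p = 0.083333.
Step 5: alpha = 0.05. fail to reject H0.

tau_b = 0.8000 (C=9, D=1), p = 0.083333, fail to reject H0.


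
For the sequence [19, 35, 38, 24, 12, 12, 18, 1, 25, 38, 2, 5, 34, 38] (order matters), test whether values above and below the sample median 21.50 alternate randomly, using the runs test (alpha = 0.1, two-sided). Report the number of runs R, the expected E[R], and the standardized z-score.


Step 1: Compute median = 21.50; label A = above, B = below.
Labels in order: BAAABBBBAABBAA  (n_A = 7, n_B = 7)
Step 2: Count runs R = 6.
Step 3: Under H0 (random ordering), E[R] = 2*n_A*n_B/(n_A+n_B) + 1 = 2*7*7/14 + 1 = 8.0000.
        Var[R] = 2*n_A*n_B*(2*n_A*n_B - n_A - n_B) / ((n_A+n_B)^2 * (n_A+n_B-1)) = 8232/2548 = 3.2308.
        SD[R] = 1.7974.
Step 4: Continuity-corrected z = (R + 0.5 - E[R]) / SD[R] = (6 + 0.5 - 8.0000) / 1.7974 = -0.8345.
Step 5: Two-sided p-value via normal approximation = 2*(1 - Phi(|z|)) = 0.403986.
Step 6: alpha = 0.1. fail to reject H0.

R = 6, z = -0.8345, p = 0.403986, fail to reject H0.
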